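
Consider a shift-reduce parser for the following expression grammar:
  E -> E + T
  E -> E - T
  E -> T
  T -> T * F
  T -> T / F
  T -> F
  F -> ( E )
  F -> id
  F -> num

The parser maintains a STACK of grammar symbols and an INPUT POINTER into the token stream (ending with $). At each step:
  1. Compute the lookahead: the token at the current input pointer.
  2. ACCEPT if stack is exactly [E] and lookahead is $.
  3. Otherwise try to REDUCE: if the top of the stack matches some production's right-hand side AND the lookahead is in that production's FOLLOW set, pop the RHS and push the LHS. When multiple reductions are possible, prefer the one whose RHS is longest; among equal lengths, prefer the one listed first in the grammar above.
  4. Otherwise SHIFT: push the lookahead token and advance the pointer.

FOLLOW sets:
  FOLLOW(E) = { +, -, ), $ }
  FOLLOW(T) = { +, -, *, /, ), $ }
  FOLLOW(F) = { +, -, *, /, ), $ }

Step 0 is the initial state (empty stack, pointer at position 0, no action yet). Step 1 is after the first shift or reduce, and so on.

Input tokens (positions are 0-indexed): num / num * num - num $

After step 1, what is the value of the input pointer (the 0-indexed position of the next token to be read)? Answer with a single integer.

Step 1: shift num. Stack=[num] ptr=1 lookahead=/ remaining=[/ num * num - num $]

Answer: 1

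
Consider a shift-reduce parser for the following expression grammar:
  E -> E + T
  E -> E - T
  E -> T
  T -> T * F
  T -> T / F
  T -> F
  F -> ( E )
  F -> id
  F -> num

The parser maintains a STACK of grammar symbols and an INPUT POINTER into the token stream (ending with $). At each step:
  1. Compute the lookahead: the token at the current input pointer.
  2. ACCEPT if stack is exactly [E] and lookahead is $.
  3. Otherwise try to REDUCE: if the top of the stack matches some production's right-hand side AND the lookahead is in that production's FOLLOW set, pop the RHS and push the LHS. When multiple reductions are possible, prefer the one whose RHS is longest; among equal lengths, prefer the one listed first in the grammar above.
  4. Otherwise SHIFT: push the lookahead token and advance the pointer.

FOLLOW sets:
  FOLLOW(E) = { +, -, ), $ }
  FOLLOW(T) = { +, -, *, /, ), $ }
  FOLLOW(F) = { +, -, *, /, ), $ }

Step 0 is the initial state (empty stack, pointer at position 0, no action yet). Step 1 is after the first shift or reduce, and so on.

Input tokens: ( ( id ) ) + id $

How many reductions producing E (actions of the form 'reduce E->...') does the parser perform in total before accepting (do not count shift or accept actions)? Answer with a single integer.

Answer: 4

Derivation:
Step 1: shift (. Stack=[(] ptr=1 lookahead=( remaining=[( id ) ) + id $]
Step 2: shift (. Stack=[( (] ptr=2 lookahead=id remaining=[id ) ) + id $]
Step 3: shift id. Stack=[( ( id] ptr=3 lookahead=) remaining=[) ) + id $]
Step 4: reduce F->id. Stack=[( ( F] ptr=3 lookahead=) remaining=[) ) + id $]
Step 5: reduce T->F. Stack=[( ( T] ptr=3 lookahead=) remaining=[) ) + id $]
Step 6: reduce E->T. Stack=[( ( E] ptr=3 lookahead=) remaining=[) ) + id $]
Step 7: shift ). Stack=[( ( E )] ptr=4 lookahead=) remaining=[) + id $]
Step 8: reduce F->( E ). Stack=[( F] ptr=4 lookahead=) remaining=[) + id $]
Step 9: reduce T->F. Stack=[( T] ptr=4 lookahead=) remaining=[) + id $]
Step 10: reduce E->T. Stack=[( E] ptr=4 lookahead=) remaining=[) + id $]
Step 11: shift ). Stack=[( E )] ptr=5 lookahead=+ remaining=[+ id $]
Step 12: reduce F->( E ). Stack=[F] ptr=5 lookahead=+ remaining=[+ id $]
Step 13: reduce T->F. Stack=[T] ptr=5 lookahead=+ remaining=[+ id $]
Step 14: reduce E->T. Stack=[E] ptr=5 lookahead=+ remaining=[+ id $]
Step 15: shift +. Stack=[E +] ptr=6 lookahead=id remaining=[id $]
Step 16: shift id. Stack=[E + id] ptr=7 lookahead=$ remaining=[$]
Step 17: reduce F->id. Stack=[E + F] ptr=7 lookahead=$ remaining=[$]
Step 18: reduce T->F. Stack=[E + T] ptr=7 lookahead=$ remaining=[$]
Step 19: reduce E->E + T. Stack=[E] ptr=7 lookahead=$ remaining=[$]
Step 20: accept. Stack=[E] ptr=7 lookahead=$ remaining=[$]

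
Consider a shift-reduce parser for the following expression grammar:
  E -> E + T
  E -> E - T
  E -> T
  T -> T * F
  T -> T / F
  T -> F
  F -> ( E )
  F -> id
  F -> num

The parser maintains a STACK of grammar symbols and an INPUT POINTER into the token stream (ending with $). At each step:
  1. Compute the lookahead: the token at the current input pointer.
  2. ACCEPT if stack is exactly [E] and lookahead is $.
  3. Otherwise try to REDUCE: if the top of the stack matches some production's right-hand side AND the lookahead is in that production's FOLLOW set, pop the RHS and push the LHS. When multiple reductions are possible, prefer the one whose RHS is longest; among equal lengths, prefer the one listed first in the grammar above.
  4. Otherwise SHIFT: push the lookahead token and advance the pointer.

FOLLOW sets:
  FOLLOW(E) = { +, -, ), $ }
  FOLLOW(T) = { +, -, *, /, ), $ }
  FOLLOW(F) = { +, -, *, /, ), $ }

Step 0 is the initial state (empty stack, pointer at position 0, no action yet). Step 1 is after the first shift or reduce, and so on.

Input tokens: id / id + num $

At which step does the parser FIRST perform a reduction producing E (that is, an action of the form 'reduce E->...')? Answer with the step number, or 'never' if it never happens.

Answer: 8

Derivation:
Step 1: shift id. Stack=[id] ptr=1 lookahead=/ remaining=[/ id + num $]
Step 2: reduce F->id. Stack=[F] ptr=1 lookahead=/ remaining=[/ id + num $]
Step 3: reduce T->F. Stack=[T] ptr=1 lookahead=/ remaining=[/ id + num $]
Step 4: shift /. Stack=[T /] ptr=2 lookahead=id remaining=[id + num $]
Step 5: shift id. Stack=[T / id] ptr=3 lookahead=+ remaining=[+ num $]
Step 6: reduce F->id. Stack=[T / F] ptr=3 lookahead=+ remaining=[+ num $]
Step 7: reduce T->T / F. Stack=[T] ptr=3 lookahead=+ remaining=[+ num $]
Step 8: reduce E->T. Stack=[E] ptr=3 lookahead=+ remaining=[+ num $]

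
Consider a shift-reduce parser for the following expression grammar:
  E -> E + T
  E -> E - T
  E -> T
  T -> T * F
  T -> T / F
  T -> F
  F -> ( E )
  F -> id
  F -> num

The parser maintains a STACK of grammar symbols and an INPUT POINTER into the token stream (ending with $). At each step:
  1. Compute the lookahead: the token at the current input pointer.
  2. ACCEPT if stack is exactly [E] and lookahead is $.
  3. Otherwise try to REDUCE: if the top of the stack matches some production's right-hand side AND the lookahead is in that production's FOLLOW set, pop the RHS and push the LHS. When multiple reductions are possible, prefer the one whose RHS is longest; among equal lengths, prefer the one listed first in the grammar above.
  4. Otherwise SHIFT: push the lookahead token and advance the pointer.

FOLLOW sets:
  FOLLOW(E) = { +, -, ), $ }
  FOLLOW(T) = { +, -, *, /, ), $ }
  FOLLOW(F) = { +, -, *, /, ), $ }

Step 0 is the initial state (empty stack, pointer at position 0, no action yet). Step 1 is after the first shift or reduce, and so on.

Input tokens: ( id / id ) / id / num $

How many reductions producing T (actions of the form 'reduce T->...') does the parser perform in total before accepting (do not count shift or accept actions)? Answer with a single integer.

Answer: 5

Derivation:
Step 1: shift (. Stack=[(] ptr=1 lookahead=id remaining=[id / id ) / id / num $]
Step 2: shift id. Stack=[( id] ptr=2 lookahead=/ remaining=[/ id ) / id / num $]
Step 3: reduce F->id. Stack=[( F] ptr=2 lookahead=/ remaining=[/ id ) / id / num $]
Step 4: reduce T->F. Stack=[( T] ptr=2 lookahead=/ remaining=[/ id ) / id / num $]
Step 5: shift /. Stack=[( T /] ptr=3 lookahead=id remaining=[id ) / id / num $]
Step 6: shift id. Stack=[( T / id] ptr=4 lookahead=) remaining=[) / id / num $]
Step 7: reduce F->id. Stack=[( T / F] ptr=4 lookahead=) remaining=[) / id / num $]
Step 8: reduce T->T / F. Stack=[( T] ptr=4 lookahead=) remaining=[) / id / num $]
Step 9: reduce E->T. Stack=[( E] ptr=4 lookahead=) remaining=[) / id / num $]
Step 10: shift ). Stack=[( E )] ptr=5 lookahead=/ remaining=[/ id / num $]
Step 11: reduce F->( E ). Stack=[F] ptr=5 lookahead=/ remaining=[/ id / num $]
Step 12: reduce T->F. Stack=[T] ptr=5 lookahead=/ remaining=[/ id / num $]
Step 13: shift /. Stack=[T /] ptr=6 lookahead=id remaining=[id / num $]
Step 14: shift id. Stack=[T / id] ptr=7 lookahead=/ remaining=[/ num $]
Step 15: reduce F->id. Stack=[T / F] ptr=7 lookahead=/ remaining=[/ num $]
Step 16: reduce T->T / F. Stack=[T] ptr=7 lookahead=/ remaining=[/ num $]
Step 17: shift /. Stack=[T /] ptr=8 lookahead=num remaining=[num $]
Step 18: shift num. Stack=[T / num] ptr=9 lookahead=$ remaining=[$]
Step 19: reduce F->num. Stack=[T / F] ptr=9 lookahead=$ remaining=[$]
Step 20: reduce T->T / F. Stack=[T] ptr=9 lookahead=$ remaining=[$]
Step 21: reduce E->T. Stack=[E] ptr=9 lookahead=$ remaining=[$]
Step 22: accept. Stack=[E] ptr=9 lookahead=$ remaining=[$]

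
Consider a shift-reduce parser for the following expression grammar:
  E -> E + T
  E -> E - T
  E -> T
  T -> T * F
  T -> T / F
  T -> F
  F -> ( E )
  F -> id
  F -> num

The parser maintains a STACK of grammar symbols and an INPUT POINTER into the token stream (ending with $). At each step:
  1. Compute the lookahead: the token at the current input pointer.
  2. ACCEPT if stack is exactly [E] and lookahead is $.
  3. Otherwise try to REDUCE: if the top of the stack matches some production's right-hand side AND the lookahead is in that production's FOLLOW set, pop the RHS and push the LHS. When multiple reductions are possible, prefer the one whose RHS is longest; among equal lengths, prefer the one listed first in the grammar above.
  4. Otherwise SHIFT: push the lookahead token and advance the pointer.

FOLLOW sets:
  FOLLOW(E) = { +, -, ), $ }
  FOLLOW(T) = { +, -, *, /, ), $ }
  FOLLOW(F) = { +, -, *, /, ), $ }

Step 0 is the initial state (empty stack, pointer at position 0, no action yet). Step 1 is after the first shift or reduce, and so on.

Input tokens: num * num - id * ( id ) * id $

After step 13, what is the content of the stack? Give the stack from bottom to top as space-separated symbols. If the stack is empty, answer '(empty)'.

Step 1: shift num. Stack=[num] ptr=1 lookahead=* remaining=[* num - id * ( id ) * id $]
Step 2: reduce F->num. Stack=[F] ptr=1 lookahead=* remaining=[* num - id * ( id ) * id $]
Step 3: reduce T->F. Stack=[T] ptr=1 lookahead=* remaining=[* num - id * ( id ) * id $]
Step 4: shift *. Stack=[T *] ptr=2 lookahead=num remaining=[num - id * ( id ) * id $]
Step 5: shift num. Stack=[T * num] ptr=3 lookahead=- remaining=[- id * ( id ) * id $]
Step 6: reduce F->num. Stack=[T * F] ptr=3 lookahead=- remaining=[- id * ( id ) * id $]
Step 7: reduce T->T * F. Stack=[T] ptr=3 lookahead=- remaining=[- id * ( id ) * id $]
Step 8: reduce E->T. Stack=[E] ptr=3 lookahead=- remaining=[- id * ( id ) * id $]
Step 9: shift -. Stack=[E -] ptr=4 lookahead=id remaining=[id * ( id ) * id $]
Step 10: shift id. Stack=[E - id] ptr=5 lookahead=* remaining=[* ( id ) * id $]
Step 11: reduce F->id. Stack=[E - F] ptr=5 lookahead=* remaining=[* ( id ) * id $]
Step 12: reduce T->F. Stack=[E - T] ptr=5 lookahead=* remaining=[* ( id ) * id $]
Step 13: shift *. Stack=[E - T *] ptr=6 lookahead=( remaining=[( id ) * id $]

Answer: E - T *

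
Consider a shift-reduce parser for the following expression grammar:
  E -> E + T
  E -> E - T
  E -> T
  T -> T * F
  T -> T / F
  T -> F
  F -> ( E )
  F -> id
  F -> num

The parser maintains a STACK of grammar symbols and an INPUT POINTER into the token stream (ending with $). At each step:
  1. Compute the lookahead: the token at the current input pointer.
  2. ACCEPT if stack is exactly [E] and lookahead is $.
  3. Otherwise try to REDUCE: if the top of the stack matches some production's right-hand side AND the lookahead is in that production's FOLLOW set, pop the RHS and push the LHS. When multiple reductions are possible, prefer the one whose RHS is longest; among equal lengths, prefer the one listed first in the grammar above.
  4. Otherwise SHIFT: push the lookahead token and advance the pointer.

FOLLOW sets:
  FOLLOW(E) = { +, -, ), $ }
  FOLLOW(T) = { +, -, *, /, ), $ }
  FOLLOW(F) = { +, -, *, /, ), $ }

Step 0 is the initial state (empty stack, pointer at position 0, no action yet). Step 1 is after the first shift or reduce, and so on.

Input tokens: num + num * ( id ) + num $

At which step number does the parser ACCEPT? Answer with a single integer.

Step 1: shift num. Stack=[num] ptr=1 lookahead=+ remaining=[+ num * ( id ) + num $]
Step 2: reduce F->num. Stack=[F] ptr=1 lookahead=+ remaining=[+ num * ( id ) + num $]
Step 3: reduce T->F. Stack=[T] ptr=1 lookahead=+ remaining=[+ num * ( id ) + num $]
Step 4: reduce E->T. Stack=[E] ptr=1 lookahead=+ remaining=[+ num * ( id ) + num $]
Step 5: shift +. Stack=[E +] ptr=2 lookahead=num remaining=[num * ( id ) + num $]
Step 6: shift num. Stack=[E + num] ptr=3 lookahead=* remaining=[* ( id ) + num $]
Step 7: reduce F->num. Stack=[E + F] ptr=3 lookahead=* remaining=[* ( id ) + num $]
Step 8: reduce T->F. Stack=[E + T] ptr=3 lookahead=* remaining=[* ( id ) + num $]
Step 9: shift *. Stack=[E + T *] ptr=4 lookahead=( remaining=[( id ) + num $]
Step 10: shift (. Stack=[E + T * (] ptr=5 lookahead=id remaining=[id ) + num $]
Step 11: shift id. Stack=[E + T * ( id] ptr=6 lookahead=) remaining=[) + num $]
Step 12: reduce F->id. Stack=[E + T * ( F] ptr=6 lookahead=) remaining=[) + num $]
Step 13: reduce T->F. Stack=[E + T * ( T] ptr=6 lookahead=) remaining=[) + num $]
Step 14: reduce E->T. Stack=[E + T * ( E] ptr=6 lookahead=) remaining=[) + num $]
Step 15: shift ). Stack=[E + T * ( E )] ptr=7 lookahead=+ remaining=[+ num $]
Step 16: reduce F->( E ). Stack=[E + T * F] ptr=7 lookahead=+ remaining=[+ num $]
Step 17: reduce T->T * F. Stack=[E + T] ptr=7 lookahead=+ remaining=[+ num $]
Step 18: reduce E->E + T. Stack=[E] ptr=7 lookahead=+ remaining=[+ num $]
Step 19: shift +. Stack=[E +] ptr=8 lookahead=num remaining=[num $]
Step 20: shift num. Stack=[E + num] ptr=9 lookahead=$ remaining=[$]
Step 21: reduce F->num. Stack=[E + F] ptr=9 lookahead=$ remaining=[$]
Step 22: reduce T->F. Stack=[E + T] ptr=9 lookahead=$ remaining=[$]
Step 23: reduce E->E + T. Stack=[E] ptr=9 lookahead=$ remaining=[$]
Step 24: accept. Stack=[E] ptr=9 lookahead=$ remaining=[$]

Answer: 24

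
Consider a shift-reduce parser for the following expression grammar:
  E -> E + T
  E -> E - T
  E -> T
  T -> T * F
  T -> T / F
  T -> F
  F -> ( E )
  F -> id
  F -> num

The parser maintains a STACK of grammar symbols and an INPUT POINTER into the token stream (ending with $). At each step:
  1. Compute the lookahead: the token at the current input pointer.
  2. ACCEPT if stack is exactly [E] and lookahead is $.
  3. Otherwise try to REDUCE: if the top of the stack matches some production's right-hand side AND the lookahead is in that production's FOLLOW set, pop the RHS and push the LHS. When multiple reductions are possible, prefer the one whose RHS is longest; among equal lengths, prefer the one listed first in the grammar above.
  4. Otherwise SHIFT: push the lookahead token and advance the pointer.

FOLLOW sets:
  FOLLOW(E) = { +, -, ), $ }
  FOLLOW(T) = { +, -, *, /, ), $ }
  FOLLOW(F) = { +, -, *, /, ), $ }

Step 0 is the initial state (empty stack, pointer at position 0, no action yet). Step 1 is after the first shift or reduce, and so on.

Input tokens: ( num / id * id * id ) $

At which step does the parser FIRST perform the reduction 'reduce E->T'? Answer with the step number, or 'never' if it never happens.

Step 1: shift (. Stack=[(] ptr=1 lookahead=num remaining=[num / id * id * id ) $]
Step 2: shift num. Stack=[( num] ptr=2 lookahead=/ remaining=[/ id * id * id ) $]
Step 3: reduce F->num. Stack=[( F] ptr=2 lookahead=/ remaining=[/ id * id * id ) $]
Step 4: reduce T->F. Stack=[( T] ptr=2 lookahead=/ remaining=[/ id * id * id ) $]
Step 5: shift /. Stack=[( T /] ptr=3 lookahead=id remaining=[id * id * id ) $]
Step 6: shift id. Stack=[( T / id] ptr=4 lookahead=* remaining=[* id * id ) $]
Step 7: reduce F->id. Stack=[( T / F] ptr=4 lookahead=* remaining=[* id * id ) $]
Step 8: reduce T->T / F. Stack=[( T] ptr=4 lookahead=* remaining=[* id * id ) $]
Step 9: shift *. Stack=[( T *] ptr=5 lookahead=id remaining=[id * id ) $]
Step 10: shift id. Stack=[( T * id] ptr=6 lookahead=* remaining=[* id ) $]
Step 11: reduce F->id. Stack=[( T * F] ptr=6 lookahead=* remaining=[* id ) $]
Step 12: reduce T->T * F. Stack=[( T] ptr=6 lookahead=* remaining=[* id ) $]
Step 13: shift *. Stack=[( T *] ptr=7 lookahead=id remaining=[id ) $]
Step 14: shift id. Stack=[( T * id] ptr=8 lookahead=) remaining=[) $]
Step 15: reduce F->id. Stack=[( T * F] ptr=8 lookahead=) remaining=[) $]
Step 16: reduce T->T * F. Stack=[( T] ptr=8 lookahead=) remaining=[) $]
Step 17: reduce E->T. Stack=[( E] ptr=8 lookahead=) remaining=[) $]

Answer: 17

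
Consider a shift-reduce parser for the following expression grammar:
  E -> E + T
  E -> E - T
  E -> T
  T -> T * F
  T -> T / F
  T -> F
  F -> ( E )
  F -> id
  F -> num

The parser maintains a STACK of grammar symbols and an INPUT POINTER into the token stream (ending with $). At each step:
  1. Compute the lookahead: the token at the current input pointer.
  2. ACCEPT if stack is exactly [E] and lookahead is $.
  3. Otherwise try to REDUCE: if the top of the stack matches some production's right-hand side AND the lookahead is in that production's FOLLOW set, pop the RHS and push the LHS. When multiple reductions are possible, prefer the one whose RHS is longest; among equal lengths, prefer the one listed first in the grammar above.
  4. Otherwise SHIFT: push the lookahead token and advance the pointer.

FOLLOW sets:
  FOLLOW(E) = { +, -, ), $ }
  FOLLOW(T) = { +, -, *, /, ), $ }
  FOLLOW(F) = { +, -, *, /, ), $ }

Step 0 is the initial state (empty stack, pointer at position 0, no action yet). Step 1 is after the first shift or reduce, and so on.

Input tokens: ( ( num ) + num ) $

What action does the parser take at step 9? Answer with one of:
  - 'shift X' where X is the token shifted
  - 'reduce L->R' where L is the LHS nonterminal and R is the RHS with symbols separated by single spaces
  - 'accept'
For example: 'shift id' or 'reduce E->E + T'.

Answer: reduce T->F

Derivation:
Step 1: shift (. Stack=[(] ptr=1 lookahead=( remaining=[( num ) + num ) $]
Step 2: shift (. Stack=[( (] ptr=2 lookahead=num remaining=[num ) + num ) $]
Step 3: shift num. Stack=[( ( num] ptr=3 lookahead=) remaining=[) + num ) $]
Step 4: reduce F->num. Stack=[( ( F] ptr=3 lookahead=) remaining=[) + num ) $]
Step 5: reduce T->F. Stack=[( ( T] ptr=3 lookahead=) remaining=[) + num ) $]
Step 6: reduce E->T. Stack=[( ( E] ptr=3 lookahead=) remaining=[) + num ) $]
Step 7: shift ). Stack=[( ( E )] ptr=4 lookahead=+ remaining=[+ num ) $]
Step 8: reduce F->( E ). Stack=[( F] ptr=4 lookahead=+ remaining=[+ num ) $]
Step 9: reduce T->F. Stack=[( T] ptr=4 lookahead=+ remaining=[+ num ) $]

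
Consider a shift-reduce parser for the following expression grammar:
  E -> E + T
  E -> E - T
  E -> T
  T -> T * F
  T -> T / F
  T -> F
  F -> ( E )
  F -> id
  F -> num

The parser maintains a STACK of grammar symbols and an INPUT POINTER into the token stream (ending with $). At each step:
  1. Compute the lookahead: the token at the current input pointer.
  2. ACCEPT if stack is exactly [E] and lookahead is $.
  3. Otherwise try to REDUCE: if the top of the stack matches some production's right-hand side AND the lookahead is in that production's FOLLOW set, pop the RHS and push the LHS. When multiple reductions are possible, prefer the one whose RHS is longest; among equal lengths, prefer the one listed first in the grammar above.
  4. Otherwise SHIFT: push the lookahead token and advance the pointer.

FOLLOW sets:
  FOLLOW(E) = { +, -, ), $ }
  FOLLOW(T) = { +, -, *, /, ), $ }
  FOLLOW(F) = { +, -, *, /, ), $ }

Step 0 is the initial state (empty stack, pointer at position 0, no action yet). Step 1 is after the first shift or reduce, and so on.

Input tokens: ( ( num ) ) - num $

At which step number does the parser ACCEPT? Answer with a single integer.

Step 1: shift (. Stack=[(] ptr=1 lookahead=( remaining=[( num ) ) - num $]
Step 2: shift (. Stack=[( (] ptr=2 lookahead=num remaining=[num ) ) - num $]
Step 3: shift num. Stack=[( ( num] ptr=3 lookahead=) remaining=[) ) - num $]
Step 4: reduce F->num. Stack=[( ( F] ptr=3 lookahead=) remaining=[) ) - num $]
Step 5: reduce T->F. Stack=[( ( T] ptr=3 lookahead=) remaining=[) ) - num $]
Step 6: reduce E->T. Stack=[( ( E] ptr=3 lookahead=) remaining=[) ) - num $]
Step 7: shift ). Stack=[( ( E )] ptr=4 lookahead=) remaining=[) - num $]
Step 8: reduce F->( E ). Stack=[( F] ptr=4 lookahead=) remaining=[) - num $]
Step 9: reduce T->F. Stack=[( T] ptr=4 lookahead=) remaining=[) - num $]
Step 10: reduce E->T. Stack=[( E] ptr=4 lookahead=) remaining=[) - num $]
Step 11: shift ). Stack=[( E )] ptr=5 lookahead=- remaining=[- num $]
Step 12: reduce F->( E ). Stack=[F] ptr=5 lookahead=- remaining=[- num $]
Step 13: reduce T->F. Stack=[T] ptr=5 lookahead=- remaining=[- num $]
Step 14: reduce E->T. Stack=[E] ptr=5 lookahead=- remaining=[- num $]
Step 15: shift -. Stack=[E -] ptr=6 lookahead=num remaining=[num $]
Step 16: shift num. Stack=[E - num] ptr=7 lookahead=$ remaining=[$]
Step 17: reduce F->num. Stack=[E - F] ptr=7 lookahead=$ remaining=[$]
Step 18: reduce T->F. Stack=[E - T] ptr=7 lookahead=$ remaining=[$]
Step 19: reduce E->E - T. Stack=[E] ptr=7 lookahead=$ remaining=[$]
Step 20: accept. Stack=[E] ptr=7 lookahead=$ remaining=[$]

Answer: 20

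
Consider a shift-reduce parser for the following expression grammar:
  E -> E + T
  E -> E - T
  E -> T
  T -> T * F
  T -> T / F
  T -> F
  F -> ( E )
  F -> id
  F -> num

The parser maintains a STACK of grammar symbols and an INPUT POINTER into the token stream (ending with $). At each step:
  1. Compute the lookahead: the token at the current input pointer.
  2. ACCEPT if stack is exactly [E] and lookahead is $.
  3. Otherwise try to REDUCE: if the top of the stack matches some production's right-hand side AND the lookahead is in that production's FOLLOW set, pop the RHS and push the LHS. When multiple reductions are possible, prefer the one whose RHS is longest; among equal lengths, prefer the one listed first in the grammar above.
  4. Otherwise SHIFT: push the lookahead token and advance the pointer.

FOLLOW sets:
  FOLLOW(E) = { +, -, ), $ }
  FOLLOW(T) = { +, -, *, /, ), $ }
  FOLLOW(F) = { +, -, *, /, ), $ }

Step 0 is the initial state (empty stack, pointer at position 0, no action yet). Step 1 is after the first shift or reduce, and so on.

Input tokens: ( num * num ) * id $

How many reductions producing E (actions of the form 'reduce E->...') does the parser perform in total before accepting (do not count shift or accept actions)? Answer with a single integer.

Answer: 2

Derivation:
Step 1: shift (. Stack=[(] ptr=1 lookahead=num remaining=[num * num ) * id $]
Step 2: shift num. Stack=[( num] ptr=2 lookahead=* remaining=[* num ) * id $]
Step 3: reduce F->num. Stack=[( F] ptr=2 lookahead=* remaining=[* num ) * id $]
Step 4: reduce T->F. Stack=[( T] ptr=2 lookahead=* remaining=[* num ) * id $]
Step 5: shift *. Stack=[( T *] ptr=3 lookahead=num remaining=[num ) * id $]
Step 6: shift num. Stack=[( T * num] ptr=4 lookahead=) remaining=[) * id $]
Step 7: reduce F->num. Stack=[( T * F] ptr=4 lookahead=) remaining=[) * id $]
Step 8: reduce T->T * F. Stack=[( T] ptr=4 lookahead=) remaining=[) * id $]
Step 9: reduce E->T. Stack=[( E] ptr=4 lookahead=) remaining=[) * id $]
Step 10: shift ). Stack=[( E )] ptr=5 lookahead=* remaining=[* id $]
Step 11: reduce F->( E ). Stack=[F] ptr=5 lookahead=* remaining=[* id $]
Step 12: reduce T->F. Stack=[T] ptr=5 lookahead=* remaining=[* id $]
Step 13: shift *. Stack=[T *] ptr=6 lookahead=id remaining=[id $]
Step 14: shift id. Stack=[T * id] ptr=7 lookahead=$ remaining=[$]
Step 15: reduce F->id. Stack=[T * F] ptr=7 lookahead=$ remaining=[$]
Step 16: reduce T->T * F. Stack=[T] ptr=7 lookahead=$ remaining=[$]
Step 17: reduce E->T. Stack=[E] ptr=7 lookahead=$ remaining=[$]
Step 18: accept. Stack=[E] ptr=7 lookahead=$ remaining=[$]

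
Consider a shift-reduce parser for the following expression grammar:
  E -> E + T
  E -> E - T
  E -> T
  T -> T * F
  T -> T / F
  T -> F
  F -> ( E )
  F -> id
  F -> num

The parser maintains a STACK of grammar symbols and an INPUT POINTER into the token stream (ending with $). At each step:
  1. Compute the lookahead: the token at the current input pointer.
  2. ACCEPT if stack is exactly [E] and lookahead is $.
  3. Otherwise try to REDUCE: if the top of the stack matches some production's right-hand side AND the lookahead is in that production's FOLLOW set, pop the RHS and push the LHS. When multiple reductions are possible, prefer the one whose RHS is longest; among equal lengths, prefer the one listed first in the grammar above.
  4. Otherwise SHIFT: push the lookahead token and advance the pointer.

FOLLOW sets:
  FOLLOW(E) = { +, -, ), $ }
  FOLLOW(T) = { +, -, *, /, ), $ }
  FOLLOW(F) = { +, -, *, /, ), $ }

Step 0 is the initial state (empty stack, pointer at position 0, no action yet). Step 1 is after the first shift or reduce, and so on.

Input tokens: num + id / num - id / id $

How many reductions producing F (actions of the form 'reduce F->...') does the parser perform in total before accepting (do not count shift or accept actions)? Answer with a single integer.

Answer: 5

Derivation:
Step 1: shift num. Stack=[num] ptr=1 lookahead=+ remaining=[+ id / num - id / id $]
Step 2: reduce F->num. Stack=[F] ptr=1 lookahead=+ remaining=[+ id / num - id / id $]
Step 3: reduce T->F. Stack=[T] ptr=1 lookahead=+ remaining=[+ id / num - id / id $]
Step 4: reduce E->T. Stack=[E] ptr=1 lookahead=+ remaining=[+ id / num - id / id $]
Step 5: shift +. Stack=[E +] ptr=2 lookahead=id remaining=[id / num - id / id $]
Step 6: shift id. Stack=[E + id] ptr=3 lookahead=/ remaining=[/ num - id / id $]
Step 7: reduce F->id. Stack=[E + F] ptr=3 lookahead=/ remaining=[/ num - id / id $]
Step 8: reduce T->F. Stack=[E + T] ptr=3 lookahead=/ remaining=[/ num - id / id $]
Step 9: shift /. Stack=[E + T /] ptr=4 lookahead=num remaining=[num - id / id $]
Step 10: shift num. Stack=[E + T / num] ptr=5 lookahead=- remaining=[- id / id $]
Step 11: reduce F->num. Stack=[E + T / F] ptr=5 lookahead=- remaining=[- id / id $]
Step 12: reduce T->T / F. Stack=[E + T] ptr=5 lookahead=- remaining=[- id / id $]
Step 13: reduce E->E + T. Stack=[E] ptr=5 lookahead=- remaining=[- id / id $]
Step 14: shift -. Stack=[E -] ptr=6 lookahead=id remaining=[id / id $]
Step 15: shift id. Stack=[E - id] ptr=7 lookahead=/ remaining=[/ id $]
Step 16: reduce F->id. Stack=[E - F] ptr=7 lookahead=/ remaining=[/ id $]
Step 17: reduce T->F. Stack=[E - T] ptr=7 lookahead=/ remaining=[/ id $]
Step 18: shift /. Stack=[E - T /] ptr=8 lookahead=id remaining=[id $]
Step 19: shift id. Stack=[E - T / id] ptr=9 lookahead=$ remaining=[$]
Step 20: reduce F->id. Stack=[E - T / F] ptr=9 lookahead=$ remaining=[$]
Step 21: reduce T->T / F. Stack=[E - T] ptr=9 lookahead=$ remaining=[$]
Step 22: reduce E->E - T. Stack=[E] ptr=9 lookahead=$ remaining=[$]
Step 23: accept. Stack=[E] ptr=9 lookahead=$ remaining=[$]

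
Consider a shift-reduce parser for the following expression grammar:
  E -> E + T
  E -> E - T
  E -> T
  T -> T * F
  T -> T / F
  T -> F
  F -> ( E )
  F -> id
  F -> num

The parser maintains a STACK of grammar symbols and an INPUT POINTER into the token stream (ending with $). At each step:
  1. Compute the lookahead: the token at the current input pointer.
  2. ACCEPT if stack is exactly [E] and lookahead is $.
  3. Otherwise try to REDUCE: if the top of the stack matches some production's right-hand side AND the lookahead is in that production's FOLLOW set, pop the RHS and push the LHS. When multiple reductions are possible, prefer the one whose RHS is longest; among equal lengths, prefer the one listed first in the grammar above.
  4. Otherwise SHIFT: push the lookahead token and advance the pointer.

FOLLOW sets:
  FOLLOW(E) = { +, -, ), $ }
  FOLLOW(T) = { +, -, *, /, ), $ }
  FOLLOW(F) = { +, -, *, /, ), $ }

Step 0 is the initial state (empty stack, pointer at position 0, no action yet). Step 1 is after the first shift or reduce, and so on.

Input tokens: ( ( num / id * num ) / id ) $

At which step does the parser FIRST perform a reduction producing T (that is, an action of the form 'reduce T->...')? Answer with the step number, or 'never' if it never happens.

Answer: 5

Derivation:
Step 1: shift (. Stack=[(] ptr=1 lookahead=( remaining=[( num / id * num ) / id ) $]
Step 2: shift (. Stack=[( (] ptr=2 lookahead=num remaining=[num / id * num ) / id ) $]
Step 3: shift num. Stack=[( ( num] ptr=3 lookahead=/ remaining=[/ id * num ) / id ) $]
Step 4: reduce F->num. Stack=[( ( F] ptr=3 lookahead=/ remaining=[/ id * num ) / id ) $]
Step 5: reduce T->F. Stack=[( ( T] ptr=3 lookahead=/ remaining=[/ id * num ) / id ) $]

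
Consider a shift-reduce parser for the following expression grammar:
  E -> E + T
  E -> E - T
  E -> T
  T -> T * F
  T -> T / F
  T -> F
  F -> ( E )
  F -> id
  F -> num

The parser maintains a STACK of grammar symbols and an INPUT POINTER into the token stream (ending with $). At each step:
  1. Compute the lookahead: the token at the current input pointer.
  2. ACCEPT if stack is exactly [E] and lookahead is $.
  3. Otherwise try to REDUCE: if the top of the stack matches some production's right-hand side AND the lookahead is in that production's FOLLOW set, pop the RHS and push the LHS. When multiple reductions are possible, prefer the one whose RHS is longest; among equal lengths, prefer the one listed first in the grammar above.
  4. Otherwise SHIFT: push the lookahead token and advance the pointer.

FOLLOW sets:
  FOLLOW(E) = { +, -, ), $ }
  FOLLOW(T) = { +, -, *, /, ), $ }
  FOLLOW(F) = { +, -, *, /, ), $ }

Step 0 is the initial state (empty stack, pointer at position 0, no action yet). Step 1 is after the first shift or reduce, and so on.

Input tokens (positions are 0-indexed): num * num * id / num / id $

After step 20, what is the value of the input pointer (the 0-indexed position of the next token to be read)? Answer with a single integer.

Answer: 9

Derivation:
Step 1: shift num. Stack=[num] ptr=1 lookahead=* remaining=[* num * id / num / id $]
Step 2: reduce F->num. Stack=[F] ptr=1 lookahead=* remaining=[* num * id / num / id $]
Step 3: reduce T->F. Stack=[T] ptr=1 lookahead=* remaining=[* num * id / num / id $]
Step 4: shift *. Stack=[T *] ptr=2 lookahead=num remaining=[num * id / num / id $]
Step 5: shift num. Stack=[T * num] ptr=3 lookahead=* remaining=[* id / num / id $]
Step 6: reduce F->num. Stack=[T * F] ptr=3 lookahead=* remaining=[* id / num / id $]
Step 7: reduce T->T * F. Stack=[T] ptr=3 lookahead=* remaining=[* id / num / id $]
Step 8: shift *. Stack=[T *] ptr=4 lookahead=id remaining=[id / num / id $]
Step 9: shift id. Stack=[T * id] ptr=5 lookahead=/ remaining=[/ num / id $]
Step 10: reduce F->id. Stack=[T * F] ptr=5 lookahead=/ remaining=[/ num / id $]
Step 11: reduce T->T * F. Stack=[T] ptr=5 lookahead=/ remaining=[/ num / id $]
Step 12: shift /. Stack=[T /] ptr=6 lookahead=num remaining=[num / id $]
Step 13: shift num. Stack=[T / num] ptr=7 lookahead=/ remaining=[/ id $]
Step 14: reduce F->num. Stack=[T / F] ptr=7 lookahead=/ remaining=[/ id $]
Step 15: reduce T->T / F. Stack=[T] ptr=7 lookahead=/ remaining=[/ id $]
Step 16: shift /. Stack=[T /] ptr=8 lookahead=id remaining=[id $]
Step 17: shift id. Stack=[T / id] ptr=9 lookahead=$ remaining=[$]
Step 18: reduce F->id. Stack=[T / F] ptr=9 lookahead=$ remaining=[$]
Step 19: reduce T->T / F. Stack=[T] ptr=9 lookahead=$ remaining=[$]
Step 20: reduce E->T. Stack=[E] ptr=9 lookahead=$ remaining=[$]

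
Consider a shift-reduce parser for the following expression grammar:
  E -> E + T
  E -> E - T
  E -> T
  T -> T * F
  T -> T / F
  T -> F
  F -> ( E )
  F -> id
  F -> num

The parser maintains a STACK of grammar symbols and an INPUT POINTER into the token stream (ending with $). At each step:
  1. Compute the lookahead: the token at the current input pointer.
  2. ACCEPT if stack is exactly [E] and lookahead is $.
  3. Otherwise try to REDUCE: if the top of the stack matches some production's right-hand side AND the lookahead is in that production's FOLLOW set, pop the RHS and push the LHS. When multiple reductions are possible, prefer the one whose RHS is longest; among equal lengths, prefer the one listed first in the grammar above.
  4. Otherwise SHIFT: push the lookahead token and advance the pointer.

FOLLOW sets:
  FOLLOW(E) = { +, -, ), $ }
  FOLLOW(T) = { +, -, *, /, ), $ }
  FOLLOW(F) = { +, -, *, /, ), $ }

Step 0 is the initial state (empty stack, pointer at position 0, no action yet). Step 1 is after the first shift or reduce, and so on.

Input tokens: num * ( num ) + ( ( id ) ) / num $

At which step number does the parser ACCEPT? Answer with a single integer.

Step 1: shift num. Stack=[num] ptr=1 lookahead=* remaining=[* ( num ) + ( ( id ) ) / num $]
Step 2: reduce F->num. Stack=[F] ptr=1 lookahead=* remaining=[* ( num ) + ( ( id ) ) / num $]
Step 3: reduce T->F. Stack=[T] ptr=1 lookahead=* remaining=[* ( num ) + ( ( id ) ) / num $]
Step 4: shift *. Stack=[T *] ptr=2 lookahead=( remaining=[( num ) + ( ( id ) ) / num $]
Step 5: shift (. Stack=[T * (] ptr=3 lookahead=num remaining=[num ) + ( ( id ) ) / num $]
Step 6: shift num. Stack=[T * ( num] ptr=4 lookahead=) remaining=[) + ( ( id ) ) / num $]
Step 7: reduce F->num. Stack=[T * ( F] ptr=4 lookahead=) remaining=[) + ( ( id ) ) / num $]
Step 8: reduce T->F. Stack=[T * ( T] ptr=4 lookahead=) remaining=[) + ( ( id ) ) / num $]
Step 9: reduce E->T. Stack=[T * ( E] ptr=4 lookahead=) remaining=[) + ( ( id ) ) / num $]
Step 10: shift ). Stack=[T * ( E )] ptr=5 lookahead=+ remaining=[+ ( ( id ) ) / num $]
Step 11: reduce F->( E ). Stack=[T * F] ptr=5 lookahead=+ remaining=[+ ( ( id ) ) / num $]
Step 12: reduce T->T * F. Stack=[T] ptr=5 lookahead=+ remaining=[+ ( ( id ) ) / num $]
Step 13: reduce E->T. Stack=[E] ptr=5 lookahead=+ remaining=[+ ( ( id ) ) / num $]
Step 14: shift +. Stack=[E +] ptr=6 lookahead=( remaining=[( ( id ) ) / num $]
Step 15: shift (. Stack=[E + (] ptr=7 lookahead=( remaining=[( id ) ) / num $]
Step 16: shift (. Stack=[E + ( (] ptr=8 lookahead=id remaining=[id ) ) / num $]
Step 17: shift id. Stack=[E + ( ( id] ptr=9 lookahead=) remaining=[) ) / num $]
Step 18: reduce F->id. Stack=[E + ( ( F] ptr=9 lookahead=) remaining=[) ) / num $]
Step 19: reduce T->F. Stack=[E + ( ( T] ptr=9 lookahead=) remaining=[) ) / num $]
Step 20: reduce E->T. Stack=[E + ( ( E] ptr=9 lookahead=) remaining=[) ) / num $]
Step 21: shift ). Stack=[E + ( ( E )] ptr=10 lookahead=) remaining=[) / num $]
Step 22: reduce F->( E ). Stack=[E + ( F] ptr=10 lookahead=) remaining=[) / num $]
Step 23: reduce T->F. Stack=[E + ( T] ptr=10 lookahead=) remaining=[) / num $]
Step 24: reduce E->T. Stack=[E + ( E] ptr=10 lookahead=) remaining=[) / num $]
Step 25: shift ). Stack=[E + ( E )] ptr=11 lookahead=/ remaining=[/ num $]
Step 26: reduce F->( E ). Stack=[E + F] ptr=11 lookahead=/ remaining=[/ num $]
Step 27: reduce T->F. Stack=[E + T] ptr=11 lookahead=/ remaining=[/ num $]
Step 28: shift /. Stack=[E + T /] ptr=12 lookahead=num remaining=[num $]
Step 29: shift num. Stack=[E + T / num] ptr=13 lookahead=$ remaining=[$]
Step 30: reduce F->num. Stack=[E + T / F] ptr=13 lookahead=$ remaining=[$]
Step 31: reduce T->T / F. Stack=[E + T] ptr=13 lookahead=$ remaining=[$]
Step 32: reduce E->E + T. Stack=[E] ptr=13 lookahead=$ remaining=[$]
Step 33: accept. Stack=[E] ptr=13 lookahead=$ remaining=[$]

Answer: 33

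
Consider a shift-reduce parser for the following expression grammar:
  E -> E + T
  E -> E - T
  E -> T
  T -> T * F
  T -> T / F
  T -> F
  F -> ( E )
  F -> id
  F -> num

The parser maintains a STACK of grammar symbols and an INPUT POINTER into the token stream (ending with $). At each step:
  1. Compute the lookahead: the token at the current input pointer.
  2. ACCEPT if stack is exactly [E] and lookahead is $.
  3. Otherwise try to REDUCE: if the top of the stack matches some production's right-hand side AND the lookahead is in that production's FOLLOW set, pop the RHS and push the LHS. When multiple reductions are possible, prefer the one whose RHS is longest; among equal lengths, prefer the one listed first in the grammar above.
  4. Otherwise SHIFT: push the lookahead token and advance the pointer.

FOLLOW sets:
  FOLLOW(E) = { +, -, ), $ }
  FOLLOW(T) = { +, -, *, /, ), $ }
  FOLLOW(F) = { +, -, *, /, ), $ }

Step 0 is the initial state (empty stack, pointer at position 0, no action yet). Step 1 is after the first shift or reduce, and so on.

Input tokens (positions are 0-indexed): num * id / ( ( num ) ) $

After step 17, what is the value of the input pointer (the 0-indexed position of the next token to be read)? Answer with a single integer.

Step 1: shift num. Stack=[num] ptr=1 lookahead=* remaining=[* id / ( ( num ) ) $]
Step 2: reduce F->num. Stack=[F] ptr=1 lookahead=* remaining=[* id / ( ( num ) ) $]
Step 3: reduce T->F. Stack=[T] ptr=1 lookahead=* remaining=[* id / ( ( num ) ) $]
Step 4: shift *. Stack=[T *] ptr=2 lookahead=id remaining=[id / ( ( num ) ) $]
Step 5: shift id. Stack=[T * id] ptr=3 lookahead=/ remaining=[/ ( ( num ) ) $]
Step 6: reduce F->id. Stack=[T * F] ptr=3 lookahead=/ remaining=[/ ( ( num ) ) $]
Step 7: reduce T->T * F. Stack=[T] ptr=3 lookahead=/ remaining=[/ ( ( num ) ) $]
Step 8: shift /. Stack=[T /] ptr=4 lookahead=( remaining=[( ( num ) ) $]
Step 9: shift (. Stack=[T / (] ptr=5 lookahead=( remaining=[( num ) ) $]
Step 10: shift (. Stack=[T / ( (] ptr=6 lookahead=num remaining=[num ) ) $]
Step 11: shift num. Stack=[T / ( ( num] ptr=7 lookahead=) remaining=[) ) $]
Step 12: reduce F->num. Stack=[T / ( ( F] ptr=7 lookahead=) remaining=[) ) $]
Step 13: reduce T->F. Stack=[T / ( ( T] ptr=7 lookahead=) remaining=[) ) $]
Step 14: reduce E->T. Stack=[T / ( ( E] ptr=7 lookahead=) remaining=[) ) $]
Step 15: shift ). Stack=[T / ( ( E )] ptr=8 lookahead=) remaining=[) $]
Step 16: reduce F->( E ). Stack=[T / ( F] ptr=8 lookahead=) remaining=[) $]
Step 17: reduce T->F. Stack=[T / ( T] ptr=8 lookahead=) remaining=[) $]

Answer: 8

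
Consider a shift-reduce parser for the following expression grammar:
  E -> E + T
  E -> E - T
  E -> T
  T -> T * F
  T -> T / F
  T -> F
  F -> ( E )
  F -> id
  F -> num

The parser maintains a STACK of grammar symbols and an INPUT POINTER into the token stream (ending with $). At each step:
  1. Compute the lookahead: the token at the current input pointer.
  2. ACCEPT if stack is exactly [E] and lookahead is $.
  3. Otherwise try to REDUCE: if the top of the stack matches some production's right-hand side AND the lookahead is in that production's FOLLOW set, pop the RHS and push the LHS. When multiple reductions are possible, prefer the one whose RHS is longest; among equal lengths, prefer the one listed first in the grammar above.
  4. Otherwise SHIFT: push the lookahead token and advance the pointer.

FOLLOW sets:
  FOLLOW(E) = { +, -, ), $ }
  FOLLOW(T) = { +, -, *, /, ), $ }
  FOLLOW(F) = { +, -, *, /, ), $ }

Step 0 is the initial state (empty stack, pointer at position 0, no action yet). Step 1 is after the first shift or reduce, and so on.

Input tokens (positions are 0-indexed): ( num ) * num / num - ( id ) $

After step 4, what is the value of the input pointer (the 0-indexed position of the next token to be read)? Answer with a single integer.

Answer: 2

Derivation:
Step 1: shift (. Stack=[(] ptr=1 lookahead=num remaining=[num ) * num / num - ( id ) $]
Step 2: shift num. Stack=[( num] ptr=2 lookahead=) remaining=[) * num / num - ( id ) $]
Step 3: reduce F->num. Stack=[( F] ptr=2 lookahead=) remaining=[) * num / num - ( id ) $]
Step 4: reduce T->F. Stack=[( T] ptr=2 lookahead=) remaining=[) * num / num - ( id ) $]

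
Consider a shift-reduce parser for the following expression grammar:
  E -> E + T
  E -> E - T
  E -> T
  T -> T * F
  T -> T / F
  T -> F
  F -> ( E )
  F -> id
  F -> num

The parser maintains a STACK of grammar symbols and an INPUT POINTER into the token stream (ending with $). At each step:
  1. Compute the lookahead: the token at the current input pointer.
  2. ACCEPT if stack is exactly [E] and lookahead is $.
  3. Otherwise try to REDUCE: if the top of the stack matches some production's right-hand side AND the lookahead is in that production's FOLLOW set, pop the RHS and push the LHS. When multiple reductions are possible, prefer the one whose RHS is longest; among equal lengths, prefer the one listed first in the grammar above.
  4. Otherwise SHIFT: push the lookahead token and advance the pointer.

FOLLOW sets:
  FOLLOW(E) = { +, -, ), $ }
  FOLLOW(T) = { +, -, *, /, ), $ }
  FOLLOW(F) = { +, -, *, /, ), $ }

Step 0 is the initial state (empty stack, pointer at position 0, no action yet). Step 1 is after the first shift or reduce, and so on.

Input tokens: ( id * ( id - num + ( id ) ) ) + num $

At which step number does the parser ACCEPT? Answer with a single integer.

Step 1: shift (. Stack=[(] ptr=1 lookahead=id remaining=[id * ( id - num + ( id ) ) ) + num $]
Step 2: shift id. Stack=[( id] ptr=2 lookahead=* remaining=[* ( id - num + ( id ) ) ) + num $]
Step 3: reduce F->id. Stack=[( F] ptr=2 lookahead=* remaining=[* ( id - num + ( id ) ) ) + num $]
Step 4: reduce T->F. Stack=[( T] ptr=2 lookahead=* remaining=[* ( id - num + ( id ) ) ) + num $]
Step 5: shift *. Stack=[( T *] ptr=3 lookahead=( remaining=[( id - num + ( id ) ) ) + num $]
Step 6: shift (. Stack=[( T * (] ptr=4 lookahead=id remaining=[id - num + ( id ) ) ) + num $]
Step 7: shift id. Stack=[( T * ( id] ptr=5 lookahead=- remaining=[- num + ( id ) ) ) + num $]
Step 8: reduce F->id. Stack=[( T * ( F] ptr=5 lookahead=- remaining=[- num + ( id ) ) ) + num $]
Step 9: reduce T->F. Stack=[( T * ( T] ptr=5 lookahead=- remaining=[- num + ( id ) ) ) + num $]
Step 10: reduce E->T. Stack=[( T * ( E] ptr=5 lookahead=- remaining=[- num + ( id ) ) ) + num $]
Step 11: shift -. Stack=[( T * ( E -] ptr=6 lookahead=num remaining=[num + ( id ) ) ) + num $]
Step 12: shift num. Stack=[( T * ( E - num] ptr=7 lookahead=+ remaining=[+ ( id ) ) ) + num $]
Step 13: reduce F->num. Stack=[( T * ( E - F] ptr=7 lookahead=+ remaining=[+ ( id ) ) ) + num $]
Step 14: reduce T->F. Stack=[( T * ( E - T] ptr=7 lookahead=+ remaining=[+ ( id ) ) ) + num $]
Step 15: reduce E->E - T. Stack=[( T * ( E] ptr=7 lookahead=+ remaining=[+ ( id ) ) ) + num $]
Step 16: shift +. Stack=[( T * ( E +] ptr=8 lookahead=( remaining=[( id ) ) ) + num $]
Step 17: shift (. Stack=[( T * ( E + (] ptr=9 lookahead=id remaining=[id ) ) ) + num $]
Step 18: shift id. Stack=[( T * ( E + ( id] ptr=10 lookahead=) remaining=[) ) ) + num $]
Step 19: reduce F->id. Stack=[( T * ( E + ( F] ptr=10 lookahead=) remaining=[) ) ) + num $]
Step 20: reduce T->F. Stack=[( T * ( E + ( T] ptr=10 lookahead=) remaining=[) ) ) + num $]
Step 21: reduce E->T. Stack=[( T * ( E + ( E] ptr=10 lookahead=) remaining=[) ) ) + num $]
Step 22: shift ). Stack=[( T * ( E + ( E )] ptr=11 lookahead=) remaining=[) ) + num $]
Step 23: reduce F->( E ). Stack=[( T * ( E + F] ptr=11 lookahead=) remaining=[) ) + num $]
Step 24: reduce T->F. Stack=[( T * ( E + T] ptr=11 lookahead=) remaining=[) ) + num $]
Step 25: reduce E->E + T. Stack=[( T * ( E] ptr=11 lookahead=) remaining=[) ) + num $]
Step 26: shift ). Stack=[( T * ( E )] ptr=12 lookahead=) remaining=[) + num $]
Step 27: reduce F->( E ). Stack=[( T * F] ptr=12 lookahead=) remaining=[) + num $]
Step 28: reduce T->T * F. Stack=[( T] ptr=12 lookahead=) remaining=[) + num $]
Step 29: reduce E->T. Stack=[( E] ptr=12 lookahead=) remaining=[) + num $]
Step 30: shift ). Stack=[( E )] ptr=13 lookahead=+ remaining=[+ num $]
Step 31: reduce F->( E ). Stack=[F] ptr=13 lookahead=+ remaining=[+ num $]
Step 32: reduce T->F. Stack=[T] ptr=13 lookahead=+ remaining=[+ num $]
Step 33: reduce E->T. Stack=[E] ptr=13 lookahead=+ remaining=[+ num $]
Step 34: shift +. Stack=[E +] ptr=14 lookahead=num remaining=[num $]
Step 35: shift num. Stack=[E + num] ptr=15 lookahead=$ remaining=[$]
Step 36: reduce F->num. Stack=[E + F] ptr=15 lookahead=$ remaining=[$]
Step 37: reduce T->F. Stack=[E + T] ptr=15 lookahead=$ remaining=[$]
Step 38: reduce E->E + T. Stack=[E] ptr=15 lookahead=$ remaining=[$]
Step 39: accept. Stack=[E] ptr=15 lookahead=$ remaining=[$]

Answer: 39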